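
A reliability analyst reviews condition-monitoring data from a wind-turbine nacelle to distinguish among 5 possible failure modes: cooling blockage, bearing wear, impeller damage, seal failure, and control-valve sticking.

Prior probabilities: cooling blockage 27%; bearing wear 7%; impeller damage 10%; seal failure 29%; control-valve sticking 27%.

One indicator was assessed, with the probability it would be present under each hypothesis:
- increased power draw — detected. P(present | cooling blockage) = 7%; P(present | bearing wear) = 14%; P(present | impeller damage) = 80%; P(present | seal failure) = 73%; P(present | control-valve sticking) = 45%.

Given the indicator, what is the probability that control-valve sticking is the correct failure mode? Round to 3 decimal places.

Multiply each prior by the likelihood of the indicator:
  cooling blockage: 0.27 × 0.07 = 0.0189
  bearing wear: 0.07 × 0.14 = 0.0098
  impeller damage: 0.10 × 0.80 = 0.08
  seal failure: 0.29 × 0.73 = 0.2117
  control-valve sticking: 0.27 × 0.45 = 0.1215
The unnormalized weights sum to 0.4419.
P(control-valve sticking | evidence) = 0.1215 / 0.4419 ≈ 0.275.

0.275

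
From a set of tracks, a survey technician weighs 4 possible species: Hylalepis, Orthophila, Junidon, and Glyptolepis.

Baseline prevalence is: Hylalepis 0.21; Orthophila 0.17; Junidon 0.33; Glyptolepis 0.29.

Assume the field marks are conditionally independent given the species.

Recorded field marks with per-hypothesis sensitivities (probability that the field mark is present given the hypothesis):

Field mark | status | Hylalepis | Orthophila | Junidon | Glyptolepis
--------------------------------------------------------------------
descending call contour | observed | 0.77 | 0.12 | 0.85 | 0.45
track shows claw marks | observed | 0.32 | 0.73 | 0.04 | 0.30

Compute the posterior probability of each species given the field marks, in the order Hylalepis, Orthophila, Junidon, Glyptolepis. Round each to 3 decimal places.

0.442, 0.127, 0.096, 0.335

Multiply each prior by the joint likelihood of the field mark pattern:
  Hylalepis: 0.21 × 0.77 × 0.32 = 0.051744
  Orthophila: 0.17 × 0.12 × 0.73 = 0.014892
  Junidon: 0.33 × 0.85 × 0.04 = 0.01122
  Glyptolepis: 0.29 × 0.45 × 0.30 = 0.03915
Marginal likelihood of the evidence = 0.11701.
P(Hylalepis | evidence) = 0.051744 / 0.11701 ≈ 0.442
P(Orthophila | evidence) = 0.014892 / 0.11701 ≈ 0.127
P(Junidon | evidence) = 0.01122 / 0.11701 ≈ 0.096
P(Glyptolepis | evidence) = 0.03915 / 0.11701 ≈ 0.335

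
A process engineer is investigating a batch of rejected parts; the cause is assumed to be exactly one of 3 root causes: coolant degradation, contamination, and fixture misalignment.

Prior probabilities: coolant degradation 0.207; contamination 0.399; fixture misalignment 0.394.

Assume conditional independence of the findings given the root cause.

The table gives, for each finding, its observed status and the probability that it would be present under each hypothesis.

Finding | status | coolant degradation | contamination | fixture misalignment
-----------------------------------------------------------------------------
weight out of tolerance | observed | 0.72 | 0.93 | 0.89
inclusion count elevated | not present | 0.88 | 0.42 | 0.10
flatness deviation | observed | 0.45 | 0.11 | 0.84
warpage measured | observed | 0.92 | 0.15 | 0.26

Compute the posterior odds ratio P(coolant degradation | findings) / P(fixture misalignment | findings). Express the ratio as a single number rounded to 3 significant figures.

The normalizing constant cancels in an odds ratio, so compute prior × likelihood for the two hypotheses only (using 1 − P(present | H) for each absent finding):
  coolant degradation: 0.207 × 0.72 × (1 − 0.88) × 0.45 × 0.92 = 0.0074043
  fixture misalignment: 0.394 × 0.89 × (1 − 0.10) × 0.84 × 0.26 = 0.068926
Odds(coolant degradation : fixture misalignment) = 0.0074043 / 0.068926 ≈ 0.107.

0.107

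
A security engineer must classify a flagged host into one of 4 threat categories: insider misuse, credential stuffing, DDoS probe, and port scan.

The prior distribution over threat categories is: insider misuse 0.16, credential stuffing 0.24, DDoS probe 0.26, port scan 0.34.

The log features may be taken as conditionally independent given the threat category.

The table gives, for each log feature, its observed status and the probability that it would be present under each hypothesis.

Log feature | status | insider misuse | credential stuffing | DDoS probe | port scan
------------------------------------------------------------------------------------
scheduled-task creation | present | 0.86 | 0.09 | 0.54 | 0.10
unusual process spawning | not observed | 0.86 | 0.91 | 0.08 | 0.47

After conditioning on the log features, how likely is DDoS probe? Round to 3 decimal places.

For each hypothesis, the unnormalized posterior weight is prior × product of the log feature likelihoods (using 1 − P(present | H) for each absent log feature):
  insider misuse: 0.16 × 0.86 × (1 − 0.86) = 0.019264
  credential stuffing: 0.24 × 0.09 × (1 − 0.91) = 0.001944
  DDoS probe: 0.26 × 0.54 × (1 − 0.08) = 0.12917
  port scan: 0.34 × 0.10 × (1 − 0.47) = 0.01802
Normalizing constant Z = 0.019264 + 0.001944 + 0.12917 + 0.01802 = 0.1684.
P(DDoS probe | evidence) = 0.12917 / 0.1684 ≈ 0.767.

0.767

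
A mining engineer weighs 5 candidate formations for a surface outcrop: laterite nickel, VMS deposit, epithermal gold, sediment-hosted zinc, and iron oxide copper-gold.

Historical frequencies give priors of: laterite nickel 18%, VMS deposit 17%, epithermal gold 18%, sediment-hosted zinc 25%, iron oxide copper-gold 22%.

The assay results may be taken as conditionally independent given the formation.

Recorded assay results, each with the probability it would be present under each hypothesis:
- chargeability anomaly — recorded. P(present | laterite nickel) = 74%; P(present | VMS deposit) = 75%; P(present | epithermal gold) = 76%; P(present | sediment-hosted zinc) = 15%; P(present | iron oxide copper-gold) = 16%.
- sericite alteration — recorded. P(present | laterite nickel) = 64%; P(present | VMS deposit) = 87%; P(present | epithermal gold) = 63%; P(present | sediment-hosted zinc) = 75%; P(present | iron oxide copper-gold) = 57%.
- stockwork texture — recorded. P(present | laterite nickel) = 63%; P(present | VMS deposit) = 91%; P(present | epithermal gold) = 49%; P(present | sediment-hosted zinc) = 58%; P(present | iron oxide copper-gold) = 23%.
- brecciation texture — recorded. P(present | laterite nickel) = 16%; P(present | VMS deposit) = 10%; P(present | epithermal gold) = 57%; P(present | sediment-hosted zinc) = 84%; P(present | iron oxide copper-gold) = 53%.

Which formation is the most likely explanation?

epithermal gold

For each hypothesis, the unnormalized posterior weight is prior × product of the assay result likelihoods:
  laterite nickel: 0.18 × 0.74 × 0.64 × 0.63 × 0.16 = 0.008593
  VMS deposit: 0.17 × 0.75 × 0.87 × 0.91 × 0.10 = 0.010094
  epithermal gold: 0.18 × 0.76 × 0.63 × 0.49 × 0.57 = 0.024071
  sediment-hosted zinc: 0.25 × 0.15 × 0.75 × 0.58 × 0.84 = 0.013702
  iron oxide copper-gold: 0.22 × 0.16 × 0.57 × 0.23 × 0.53 = 0.0024458
Marginal likelihood of the evidence = 0.058907.
P(laterite nickel | evidence) ≈ 0.008593 / 0.058907 ≈ 0.146
P(VMS deposit | evidence) ≈ 0.010094 / 0.058907 ≈ 0.171
P(epithermal gold | evidence) ≈ 0.024071 / 0.058907 ≈ 0.409
P(sediment-hosted zinc | evidence) ≈ 0.013702 / 0.058907 ≈ 0.233
P(iron oxide copper-gold | evidence) ≈ 0.0024458 / 0.058907 ≈ 0.042
The largest is 0.409, so epithermal gold is most probable.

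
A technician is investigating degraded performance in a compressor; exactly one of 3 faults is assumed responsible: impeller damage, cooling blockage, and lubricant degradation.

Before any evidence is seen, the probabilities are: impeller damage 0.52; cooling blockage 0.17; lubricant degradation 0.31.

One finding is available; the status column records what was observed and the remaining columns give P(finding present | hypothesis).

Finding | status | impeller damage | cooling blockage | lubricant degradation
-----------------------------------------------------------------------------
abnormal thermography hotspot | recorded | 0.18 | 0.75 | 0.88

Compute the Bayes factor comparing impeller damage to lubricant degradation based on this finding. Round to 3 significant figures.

0.205

The Bayes factor is the ratio of the two likelihoods.
  impeller damage: 0.18
  lubricant degradation: 0.88
Bayes factor = 0.18 / 0.88 ≈ 0.205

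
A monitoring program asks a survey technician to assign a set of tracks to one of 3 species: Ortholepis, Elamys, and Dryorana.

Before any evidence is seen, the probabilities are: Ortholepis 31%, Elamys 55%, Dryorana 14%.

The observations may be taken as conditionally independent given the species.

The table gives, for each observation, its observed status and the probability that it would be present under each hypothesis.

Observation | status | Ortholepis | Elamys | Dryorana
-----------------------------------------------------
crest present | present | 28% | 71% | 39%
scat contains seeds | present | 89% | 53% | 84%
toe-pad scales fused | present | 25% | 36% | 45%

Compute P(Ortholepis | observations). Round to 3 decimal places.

By Bayes' rule with conditional independence, the unnormalized weight for each hypothesis is prior × ∏ likelihoods:
  Ortholepis: 0.31 × 0.28 × 0.89 × 0.25 = 0.019313
  Elamys: 0.55 × 0.71 × 0.53 × 0.36 = 0.074507
  Dryorana: 0.14 × 0.39 × 0.84 × 0.45 = 0.020639
Normalizing constant Z = 0.019313 + 0.074507 + 0.020639 = 0.11446.
P(Ortholepis | evidence) = 0.019313 / 0.11446 ≈ 0.169.

0.169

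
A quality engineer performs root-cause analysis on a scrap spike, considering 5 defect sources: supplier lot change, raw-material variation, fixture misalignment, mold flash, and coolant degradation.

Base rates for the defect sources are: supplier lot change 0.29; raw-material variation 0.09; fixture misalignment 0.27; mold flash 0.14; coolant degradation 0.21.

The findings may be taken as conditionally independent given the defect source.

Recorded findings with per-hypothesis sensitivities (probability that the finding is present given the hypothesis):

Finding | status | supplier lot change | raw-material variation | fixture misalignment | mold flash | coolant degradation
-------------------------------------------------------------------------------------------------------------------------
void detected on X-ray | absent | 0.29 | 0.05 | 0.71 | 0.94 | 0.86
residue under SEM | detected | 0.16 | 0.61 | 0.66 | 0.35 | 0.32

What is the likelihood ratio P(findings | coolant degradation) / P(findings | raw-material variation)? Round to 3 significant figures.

0.0773

Take the product of per-finding likelihoods under each hypothesis (using 1 − P(present | H) for each absent finding), then divide.
  coolant degradation: (1 − 0.86) × 0.32 = 0.0448
  raw-material variation: (1 − 0.05) × 0.61 = 0.5795
Bayes factor = 0.0448 / 0.5795 ≈ 0.0773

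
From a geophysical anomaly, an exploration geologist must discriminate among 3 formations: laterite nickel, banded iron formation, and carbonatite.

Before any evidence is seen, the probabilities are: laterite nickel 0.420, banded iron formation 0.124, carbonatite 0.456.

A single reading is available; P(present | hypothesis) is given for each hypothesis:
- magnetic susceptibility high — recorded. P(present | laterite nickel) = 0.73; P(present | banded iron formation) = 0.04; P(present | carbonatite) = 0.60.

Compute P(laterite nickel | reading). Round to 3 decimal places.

0.524

Multiply each prior by the likelihood of the reading:
  laterite nickel: 0.420 × 0.73 = 0.3066
  banded iron formation: 0.124 × 0.04 = 0.00496
  carbonatite: 0.456 × 0.60 = 0.2736
The unnormalized weights sum to 0.58516.
P(laterite nickel | evidence) = 0.3066 / 0.58516 ≈ 0.524.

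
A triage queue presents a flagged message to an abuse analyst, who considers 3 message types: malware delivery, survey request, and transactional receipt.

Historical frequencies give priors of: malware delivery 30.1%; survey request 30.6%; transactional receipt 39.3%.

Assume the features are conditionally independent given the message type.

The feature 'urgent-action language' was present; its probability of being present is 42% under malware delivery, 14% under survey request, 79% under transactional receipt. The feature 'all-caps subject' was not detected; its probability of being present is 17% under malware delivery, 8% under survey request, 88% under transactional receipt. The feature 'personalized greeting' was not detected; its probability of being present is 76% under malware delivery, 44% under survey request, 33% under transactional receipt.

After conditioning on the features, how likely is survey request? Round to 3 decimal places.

By Bayes' rule with conditional independence, the unnormalized weight for each hypothesis is prior × ∏ likelihoods (using 1 − P(present | H) for each absent feature):
  malware delivery: 0.301 × 0.42 × (1 − 0.17) × (1 − 0.76) = 0.025183
  survey request: 0.306 × 0.14 × (1 − 0.08) × (1 − 0.44) = 0.022071
  transactional receipt: 0.393 × 0.79 × (1 − 0.88) × (1 − 0.33) = 0.024962
Normalizing constant Z = 0.025183 + 0.022071 + 0.024962 = 0.072216.
P(survey request | evidence) = 0.022071 / 0.072216 ≈ 0.306.

0.306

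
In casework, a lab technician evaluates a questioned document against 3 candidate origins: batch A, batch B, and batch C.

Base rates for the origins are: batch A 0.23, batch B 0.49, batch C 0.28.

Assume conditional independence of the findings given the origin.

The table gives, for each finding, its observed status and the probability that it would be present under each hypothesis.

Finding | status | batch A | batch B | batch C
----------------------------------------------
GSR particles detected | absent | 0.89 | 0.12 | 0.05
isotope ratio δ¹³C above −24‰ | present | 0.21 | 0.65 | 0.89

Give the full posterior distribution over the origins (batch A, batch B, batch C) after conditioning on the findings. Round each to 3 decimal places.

For each hypothesis, the unnormalized posterior weight is prior × product of the finding likelihoods (using 1 − P(present | H) for each absent finding):
  batch A: 0.23 × (1 − 0.89) × 0.21 = 0.005313
  batch B: 0.49 × (1 − 0.12) × 0.65 = 0.28028
  batch C: 0.28 × (1 − 0.05) × 0.89 = 0.23674
Marginal likelihood of the evidence = 0.52233.
P(batch A | evidence) = 0.005313 / 0.52233 ≈ 0.010
P(batch B | evidence) = 0.28028 / 0.52233 ≈ 0.537
P(batch C | evidence) = 0.23674 / 0.52233 ≈ 0.453

0.010, 0.537, 0.453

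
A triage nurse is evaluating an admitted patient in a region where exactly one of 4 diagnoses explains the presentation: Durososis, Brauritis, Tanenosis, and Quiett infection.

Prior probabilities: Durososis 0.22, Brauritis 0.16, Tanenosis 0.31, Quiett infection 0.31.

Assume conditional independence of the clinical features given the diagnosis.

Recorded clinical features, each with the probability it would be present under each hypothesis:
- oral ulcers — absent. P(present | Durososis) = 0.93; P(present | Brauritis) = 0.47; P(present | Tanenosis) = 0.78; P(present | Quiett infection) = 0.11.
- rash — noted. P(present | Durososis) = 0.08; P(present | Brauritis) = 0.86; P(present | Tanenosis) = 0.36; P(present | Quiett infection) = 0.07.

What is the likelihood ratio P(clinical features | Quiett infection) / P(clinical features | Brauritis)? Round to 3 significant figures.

0.137

The Bayes factor is the ratio of the joint likelihoods of the clinical feature pattern under the two hypotheses (using 1 − P(present | H) for each absent clinical feature).
  Quiett infection: (1 − 0.11) × 0.07 = 0.0623
  Brauritis: (1 − 0.47) × 0.86 = 0.4558
Bayes factor = 0.0623 / 0.4558 ≈ 0.137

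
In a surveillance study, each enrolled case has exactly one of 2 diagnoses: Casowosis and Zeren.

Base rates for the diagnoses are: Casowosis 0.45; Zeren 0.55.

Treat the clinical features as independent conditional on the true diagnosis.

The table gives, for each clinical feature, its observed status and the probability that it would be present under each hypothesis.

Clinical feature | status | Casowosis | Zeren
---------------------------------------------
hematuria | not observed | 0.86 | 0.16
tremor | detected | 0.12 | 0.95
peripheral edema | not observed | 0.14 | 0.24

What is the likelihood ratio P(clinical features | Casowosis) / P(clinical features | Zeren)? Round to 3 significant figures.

The Bayes factor is the ratio of the joint likelihoods of the clinical feature pattern under the two hypotheses (using 1 − P(present | H) for each absent clinical feature).
  Casowosis: (1 − 0.86) × 0.12 × (1 − 0.14) = 0.014448
  Zeren: (1 − 0.16) × 0.95 × (1 − 0.24) = 0.60648
Bayes factor = 0.014448 / 0.60648 ≈ 0.0238

0.0238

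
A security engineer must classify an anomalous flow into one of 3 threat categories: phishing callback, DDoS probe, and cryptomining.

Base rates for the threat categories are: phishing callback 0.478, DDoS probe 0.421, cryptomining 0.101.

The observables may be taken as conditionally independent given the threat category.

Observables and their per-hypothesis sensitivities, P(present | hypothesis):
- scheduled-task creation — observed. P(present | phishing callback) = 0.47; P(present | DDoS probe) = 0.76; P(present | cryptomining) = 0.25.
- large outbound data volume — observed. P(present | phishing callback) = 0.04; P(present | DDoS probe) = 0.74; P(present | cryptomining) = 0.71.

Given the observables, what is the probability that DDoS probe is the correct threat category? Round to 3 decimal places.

0.898

By Bayes' rule with conditional independence, the unnormalized weight for each hypothesis is prior × ∏ likelihoods:
  phishing callback: 0.478 × 0.47 × 0.04 = 0.0089864
  DDoS probe: 0.421 × 0.76 × 0.74 = 0.23677
  cryptomining: 0.101 × 0.25 × 0.71 = 0.017927
Normalizing constant Z = 0.0089864 + 0.23677 + 0.017927 = 0.26368.
P(DDoS probe | evidence) = 0.23677 / 0.26368 ≈ 0.898.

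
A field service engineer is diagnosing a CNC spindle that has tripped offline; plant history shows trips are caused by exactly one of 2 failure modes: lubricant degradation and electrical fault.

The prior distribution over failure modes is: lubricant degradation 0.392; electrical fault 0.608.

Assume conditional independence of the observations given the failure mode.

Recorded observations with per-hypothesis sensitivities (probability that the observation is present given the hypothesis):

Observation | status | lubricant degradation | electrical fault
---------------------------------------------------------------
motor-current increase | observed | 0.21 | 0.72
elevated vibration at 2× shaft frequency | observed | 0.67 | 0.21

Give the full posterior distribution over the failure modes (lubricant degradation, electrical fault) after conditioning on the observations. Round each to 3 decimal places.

Multiply each prior by the joint likelihood of the evidence pattern:
  lubricant degradation: 0.392 × 0.21 × 0.67 = 0.055154
  electrical fault: 0.608 × 0.72 × 0.21 = 0.09193
Normalizing constant Z = 0.055154 + 0.09193 = 0.14708.
P(lubricant degradation | evidence) = 0.055154 / 0.14708 ≈ 0.375
P(electrical fault | evidence) = 0.09193 / 0.14708 ≈ 0.625

0.375, 0.625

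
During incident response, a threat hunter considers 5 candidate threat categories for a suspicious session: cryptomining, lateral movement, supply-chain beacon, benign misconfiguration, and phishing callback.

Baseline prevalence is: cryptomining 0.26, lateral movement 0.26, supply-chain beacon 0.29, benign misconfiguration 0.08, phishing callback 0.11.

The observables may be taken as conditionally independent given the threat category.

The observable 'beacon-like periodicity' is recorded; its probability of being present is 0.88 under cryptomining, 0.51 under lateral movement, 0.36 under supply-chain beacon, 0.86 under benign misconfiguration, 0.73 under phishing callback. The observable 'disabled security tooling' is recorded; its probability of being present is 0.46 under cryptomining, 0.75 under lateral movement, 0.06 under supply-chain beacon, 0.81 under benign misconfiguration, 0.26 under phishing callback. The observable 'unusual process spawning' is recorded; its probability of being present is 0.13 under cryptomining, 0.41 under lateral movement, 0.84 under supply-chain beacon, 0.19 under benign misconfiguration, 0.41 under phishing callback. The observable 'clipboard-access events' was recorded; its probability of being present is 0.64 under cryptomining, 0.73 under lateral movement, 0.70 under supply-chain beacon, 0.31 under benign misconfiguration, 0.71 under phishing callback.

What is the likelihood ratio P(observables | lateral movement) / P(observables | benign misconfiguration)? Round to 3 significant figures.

The Bayes factor is the ratio of the joint likelihoods of the observable pattern under the two hypotheses.
  lateral movement: 0.51 × 0.75 × 0.41 × 0.73 = 0.11448
  benign misconfiguration: 0.86 × 0.81 × 0.19 × 0.31 = 0.04103
Bayes factor = 0.11448 / 0.04103 ≈ 2.79

2.79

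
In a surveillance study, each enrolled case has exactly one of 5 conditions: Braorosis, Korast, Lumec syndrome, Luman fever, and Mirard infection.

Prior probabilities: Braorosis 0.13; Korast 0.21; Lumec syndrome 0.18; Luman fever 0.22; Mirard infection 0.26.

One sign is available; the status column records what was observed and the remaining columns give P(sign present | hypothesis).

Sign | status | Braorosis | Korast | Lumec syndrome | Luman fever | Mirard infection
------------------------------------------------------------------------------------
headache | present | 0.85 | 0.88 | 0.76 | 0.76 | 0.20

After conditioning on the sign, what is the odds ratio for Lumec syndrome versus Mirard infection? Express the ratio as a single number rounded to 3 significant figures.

Posterior odds equal prior odds times the likelihood ratio; only the two competing hypotheses matter.
  Lumec syndrome: 0.18 × 0.76 = 0.1368
  Mirard infection: 0.26 × 0.20 = 0.052
Odds(Lumec syndrome : Mirard infection) = 0.1368 / 0.052 ≈ 2.63.

2.63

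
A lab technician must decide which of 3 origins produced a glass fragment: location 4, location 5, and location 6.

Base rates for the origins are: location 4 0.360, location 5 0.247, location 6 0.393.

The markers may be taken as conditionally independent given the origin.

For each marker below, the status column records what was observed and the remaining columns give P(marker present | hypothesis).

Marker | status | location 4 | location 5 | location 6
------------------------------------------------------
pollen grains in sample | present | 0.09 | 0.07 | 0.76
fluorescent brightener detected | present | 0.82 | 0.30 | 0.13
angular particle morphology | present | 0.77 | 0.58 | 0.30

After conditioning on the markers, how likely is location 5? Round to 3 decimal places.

For each hypothesis, the unnormalized posterior weight is prior × product of the marker likelihoods:
  location 4: 0.360 × 0.09 × 0.82 × 0.77 = 0.020457
  location 5: 0.247 × 0.07 × 0.30 × 0.58 = 0.0030085
  location 6: 0.393 × 0.76 × 0.13 × 0.30 = 0.011649
The unnormalized weights sum to 0.035114.
P(location 5 | evidence) = 0.0030085 / 0.035114 ≈ 0.086.

0.086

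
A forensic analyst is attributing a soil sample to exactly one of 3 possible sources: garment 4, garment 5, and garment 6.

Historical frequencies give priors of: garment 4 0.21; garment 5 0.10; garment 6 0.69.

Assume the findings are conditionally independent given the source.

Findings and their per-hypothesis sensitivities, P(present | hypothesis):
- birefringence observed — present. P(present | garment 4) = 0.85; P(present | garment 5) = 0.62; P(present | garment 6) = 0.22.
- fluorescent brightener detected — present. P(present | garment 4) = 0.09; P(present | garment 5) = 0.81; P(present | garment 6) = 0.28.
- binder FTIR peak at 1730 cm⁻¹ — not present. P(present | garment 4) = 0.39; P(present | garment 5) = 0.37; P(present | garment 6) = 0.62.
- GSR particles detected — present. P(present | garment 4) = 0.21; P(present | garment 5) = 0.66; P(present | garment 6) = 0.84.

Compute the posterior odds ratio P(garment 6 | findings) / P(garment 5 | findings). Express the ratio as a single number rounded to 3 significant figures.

0.650

Unnormalized posterior weight (prior times the finding likelihoods) for each of the two hypotheses (using 1 − P(present | H) for each absent finding):
  garment 6: 0.69 × 0.22 × 0.28 × (1 − 0.62) × 0.84 = 0.013567
  garment 5: 0.10 × 0.62 × 0.81 × (1 − 0.37) × 0.66 = 0.020881
Odds(garment 6 : garment 5) = 0.013567 / 0.020881 ≈ 0.650.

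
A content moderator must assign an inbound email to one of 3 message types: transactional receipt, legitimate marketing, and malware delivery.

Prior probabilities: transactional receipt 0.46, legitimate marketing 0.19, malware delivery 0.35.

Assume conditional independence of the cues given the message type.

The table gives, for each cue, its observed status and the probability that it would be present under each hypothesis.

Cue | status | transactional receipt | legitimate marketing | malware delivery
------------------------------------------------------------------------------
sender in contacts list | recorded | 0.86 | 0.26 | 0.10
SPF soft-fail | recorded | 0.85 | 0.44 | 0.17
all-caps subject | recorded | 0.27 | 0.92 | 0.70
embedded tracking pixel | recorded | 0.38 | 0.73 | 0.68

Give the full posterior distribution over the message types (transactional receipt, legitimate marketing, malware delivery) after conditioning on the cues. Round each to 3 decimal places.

0.664, 0.281, 0.055

By Bayes' rule with conditional independence, the unnormalized weight for each hypothesis is prior × ∏ likelihoods:
  transactional receipt: 0.46 × 0.86 × 0.85 × 0.27 × 0.38 = 0.0345
  legitimate marketing: 0.19 × 0.26 × 0.44 × 0.92 × 0.73 = 0.014598
  malware delivery: 0.35 × 0.10 × 0.17 × 0.70 × 0.68 = 0.0028322
Marginal likelihood of the evidence = 0.05193.
P(transactional receipt | evidence) = 0.0345 / 0.05193 ≈ 0.664
P(legitimate marketing | evidence) = 0.014598 / 0.05193 ≈ 0.281
P(malware delivery | evidence) = 0.0028322 / 0.05193 ≈ 0.055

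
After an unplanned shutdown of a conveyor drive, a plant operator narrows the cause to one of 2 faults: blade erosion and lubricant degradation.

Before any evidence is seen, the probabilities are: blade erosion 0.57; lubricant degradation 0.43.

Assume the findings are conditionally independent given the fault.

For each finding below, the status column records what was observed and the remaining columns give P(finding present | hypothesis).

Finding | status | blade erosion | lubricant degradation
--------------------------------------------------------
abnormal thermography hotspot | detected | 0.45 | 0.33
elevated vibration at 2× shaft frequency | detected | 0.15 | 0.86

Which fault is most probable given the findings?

By Bayes' rule with conditional independence, the unnormalized weight for each hypothesis is prior × ∏ likelihoods:
  blade erosion: 0.57 × 0.45 × 0.15 = 0.038475
  lubricant degradation: 0.43 × 0.33 × 0.86 = 0.12203
Marginal likelihood of the evidence = 0.16051.
P(blade erosion | evidence) ≈ 0.038475 / 0.16051 ≈ 0.240
P(lubricant degradation | evidence) ≈ 0.12203 / 0.16051 ≈ 0.760
The largest is 0.760, so lubricant degradation is most probable.

lubricant degradation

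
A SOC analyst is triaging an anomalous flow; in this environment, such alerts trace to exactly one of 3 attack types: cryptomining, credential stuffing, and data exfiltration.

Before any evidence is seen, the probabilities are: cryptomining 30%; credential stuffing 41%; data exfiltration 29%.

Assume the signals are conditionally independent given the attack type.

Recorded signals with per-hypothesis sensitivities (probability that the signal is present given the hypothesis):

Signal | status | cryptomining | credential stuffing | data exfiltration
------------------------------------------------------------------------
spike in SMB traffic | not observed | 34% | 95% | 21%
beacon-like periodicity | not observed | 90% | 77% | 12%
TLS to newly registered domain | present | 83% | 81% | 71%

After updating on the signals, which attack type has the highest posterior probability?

Multiply each prior by the joint likelihood of the signal pattern (using 1 − P(present | H) for each absent signal):
  cryptomining: 0.30 × (1 − 0.34) × (1 − 0.90) × 0.83 = 0.016434
  credential stuffing: 0.41 × (1 − 0.95) × (1 − 0.77) × 0.81 = 0.0038192
  data exfiltration: 0.29 × (1 − 0.21) × (1 − 0.12) × 0.71 = 0.14314
The unnormalized weights sum to 0.16339.
P(cryptomining | evidence) ≈ 0.016434 / 0.16339 ≈ 0.101
P(credential stuffing | evidence) ≈ 0.0038192 / 0.16339 ≈ 0.023
P(data exfiltration | evidence) ≈ 0.14314 / 0.16339 ≈ 0.876
The largest is 0.876, so data exfiltration is most probable.

data exfiltration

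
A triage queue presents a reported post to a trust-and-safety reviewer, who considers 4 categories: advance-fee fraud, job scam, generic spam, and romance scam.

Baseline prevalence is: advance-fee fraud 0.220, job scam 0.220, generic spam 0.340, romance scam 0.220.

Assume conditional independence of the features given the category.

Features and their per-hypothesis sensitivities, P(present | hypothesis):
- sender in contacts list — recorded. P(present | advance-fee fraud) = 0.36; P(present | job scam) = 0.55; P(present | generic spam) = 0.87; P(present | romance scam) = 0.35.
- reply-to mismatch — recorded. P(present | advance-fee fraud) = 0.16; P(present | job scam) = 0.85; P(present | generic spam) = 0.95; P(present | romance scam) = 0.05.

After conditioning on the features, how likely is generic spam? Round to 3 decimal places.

By Bayes' rule with conditional independence, the unnormalized weight for each hypothesis is prior × ∏ likelihoods:
  advance-fee fraud: 0.220 × 0.36 × 0.16 = 0.012672
  job scam: 0.220 × 0.55 × 0.85 = 0.10285
  generic spam: 0.340 × 0.87 × 0.95 = 0.28101
  romance scam: 0.220 × 0.35 × 0.05 = 0.00385
Marginal likelihood of the evidence = 0.40038.
P(generic spam | evidence) = 0.28101 / 0.40038 ≈ 0.702.

0.702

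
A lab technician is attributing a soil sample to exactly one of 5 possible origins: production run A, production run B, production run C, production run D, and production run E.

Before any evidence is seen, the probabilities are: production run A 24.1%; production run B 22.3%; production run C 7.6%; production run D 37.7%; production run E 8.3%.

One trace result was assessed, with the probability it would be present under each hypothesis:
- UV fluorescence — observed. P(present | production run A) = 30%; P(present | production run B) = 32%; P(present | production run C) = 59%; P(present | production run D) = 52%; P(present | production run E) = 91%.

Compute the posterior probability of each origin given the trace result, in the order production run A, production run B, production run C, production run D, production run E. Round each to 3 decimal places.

0.157, 0.155, 0.097, 0.426, 0.164

For each hypothesis, the unnormalized posterior weight is prior × likelihood:
  production run A: 0.241 × 0.30 = 0.0723
  production run B: 0.223 × 0.32 = 0.07136
  production run C: 0.076 × 0.59 = 0.04484
  production run D: 0.377 × 0.52 = 0.19604
  production run E: 0.083 × 0.91 = 0.07553
Normalizing constant Z = 0.0723 + 0.07136 + 0.04484 + 0.19604 + 0.07553 = 0.46007.
P(production run A | evidence) = 0.0723 / 0.46007 ≈ 0.157
P(production run B | evidence) = 0.07136 / 0.46007 ≈ 0.155
P(production run C | evidence) = 0.04484 / 0.46007 ≈ 0.097
P(production run D | evidence) = 0.19604 / 0.46007 ≈ 0.426
P(production run E | evidence) = 0.07553 / 0.46007 ≈ 0.164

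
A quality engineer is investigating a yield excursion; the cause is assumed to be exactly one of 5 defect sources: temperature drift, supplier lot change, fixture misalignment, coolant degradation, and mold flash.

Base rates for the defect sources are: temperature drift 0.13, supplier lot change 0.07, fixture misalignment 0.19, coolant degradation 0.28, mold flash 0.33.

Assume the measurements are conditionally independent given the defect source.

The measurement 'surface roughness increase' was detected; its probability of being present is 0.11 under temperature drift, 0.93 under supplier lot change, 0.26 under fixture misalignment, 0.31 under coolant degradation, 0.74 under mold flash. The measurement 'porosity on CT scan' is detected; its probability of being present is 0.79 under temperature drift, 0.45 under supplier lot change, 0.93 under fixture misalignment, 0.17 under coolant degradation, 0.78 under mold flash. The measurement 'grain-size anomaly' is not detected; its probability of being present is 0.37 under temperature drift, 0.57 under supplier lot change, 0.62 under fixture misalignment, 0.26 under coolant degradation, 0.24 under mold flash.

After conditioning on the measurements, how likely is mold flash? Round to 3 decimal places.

0.751

For each hypothesis, the unnormalized posterior weight is prior × product of the measurement likelihoods (using 1 − P(present | H) for each absent measurement):
  temperature drift: 0.13 × 0.11 × 0.79 × (1 − 0.37) = 0.0071171
  supplier lot change: 0.07 × 0.93 × 0.45 × (1 − 0.57) = 0.012597
  fixture misalignment: 0.19 × 0.26 × 0.93 × (1 − 0.62) = 0.017458
  coolant degradation: 0.28 × 0.31 × 0.17 × (1 − 0.26) = 0.010919
  mold flash: 0.33 × 0.74 × 0.78 × (1 − 0.24) = 0.14476
Normalizing constant Z = 0.0071171 + 0.012597 + 0.017458 + 0.010919 + 0.14476 = 0.19285.
P(mold flash | evidence) = 0.14476 / 0.19285 ≈ 0.751.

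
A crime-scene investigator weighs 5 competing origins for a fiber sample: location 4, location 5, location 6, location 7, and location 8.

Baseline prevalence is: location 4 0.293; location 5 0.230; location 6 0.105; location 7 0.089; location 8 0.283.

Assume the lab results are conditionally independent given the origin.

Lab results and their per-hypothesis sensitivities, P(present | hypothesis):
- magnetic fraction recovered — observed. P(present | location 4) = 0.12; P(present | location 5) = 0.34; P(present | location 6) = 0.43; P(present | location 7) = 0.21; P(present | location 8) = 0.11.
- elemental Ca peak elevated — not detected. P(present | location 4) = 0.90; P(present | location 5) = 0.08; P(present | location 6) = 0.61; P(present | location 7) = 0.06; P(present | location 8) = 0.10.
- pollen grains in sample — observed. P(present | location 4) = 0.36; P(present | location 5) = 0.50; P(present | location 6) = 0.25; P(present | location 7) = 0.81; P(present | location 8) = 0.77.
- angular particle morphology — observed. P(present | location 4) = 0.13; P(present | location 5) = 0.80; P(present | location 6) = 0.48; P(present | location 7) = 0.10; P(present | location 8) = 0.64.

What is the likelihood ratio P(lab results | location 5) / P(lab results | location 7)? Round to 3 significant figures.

Joint likelihood of the lab result pattern under each hypothesis (using 1 − P(present | H) for each absent lab result):
  location 5: 0.34 × (1 − 0.08) × 0.50 × 0.80 = 0.12512
  location 7: 0.21 × (1 − 0.06) × 0.81 × 0.10 = 0.015989
Bayes factor = 0.12512 / 0.015989 ≈ 7.83

7.83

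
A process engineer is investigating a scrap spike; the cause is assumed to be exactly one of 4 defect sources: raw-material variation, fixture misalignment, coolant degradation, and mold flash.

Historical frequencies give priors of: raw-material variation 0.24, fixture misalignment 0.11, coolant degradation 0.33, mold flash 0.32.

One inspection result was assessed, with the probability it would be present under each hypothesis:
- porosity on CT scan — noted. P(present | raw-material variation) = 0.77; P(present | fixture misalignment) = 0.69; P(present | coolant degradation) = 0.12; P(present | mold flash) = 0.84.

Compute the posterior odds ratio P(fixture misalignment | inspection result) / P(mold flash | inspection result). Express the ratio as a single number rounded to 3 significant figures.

0.282

Posterior odds equal prior odds times the likelihood ratio; only the two competing hypotheses matter.
  fixture misalignment: 0.11 × 0.69 = 0.0759
  mold flash: 0.32 × 0.84 = 0.2688
Odds(fixture misalignment : mold flash) = 0.0759 / 0.2688 ≈ 0.282.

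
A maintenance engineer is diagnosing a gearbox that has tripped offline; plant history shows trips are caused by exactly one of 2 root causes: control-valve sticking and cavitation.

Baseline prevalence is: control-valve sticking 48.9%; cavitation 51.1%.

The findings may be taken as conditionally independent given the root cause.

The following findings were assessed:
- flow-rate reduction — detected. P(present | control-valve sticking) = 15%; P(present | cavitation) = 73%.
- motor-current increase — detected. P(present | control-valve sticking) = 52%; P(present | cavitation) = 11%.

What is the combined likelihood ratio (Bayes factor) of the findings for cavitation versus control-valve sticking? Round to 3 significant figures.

The Bayes factor is the ratio of the joint likelihoods of the evidence pattern under the two hypotheses.
  cavitation: 0.73 × 0.11 = 0.0803
  control-valve sticking: 0.15 × 0.52 = 0.078
Bayes factor = 0.0803 / 0.078 ≈ 1.03

1.03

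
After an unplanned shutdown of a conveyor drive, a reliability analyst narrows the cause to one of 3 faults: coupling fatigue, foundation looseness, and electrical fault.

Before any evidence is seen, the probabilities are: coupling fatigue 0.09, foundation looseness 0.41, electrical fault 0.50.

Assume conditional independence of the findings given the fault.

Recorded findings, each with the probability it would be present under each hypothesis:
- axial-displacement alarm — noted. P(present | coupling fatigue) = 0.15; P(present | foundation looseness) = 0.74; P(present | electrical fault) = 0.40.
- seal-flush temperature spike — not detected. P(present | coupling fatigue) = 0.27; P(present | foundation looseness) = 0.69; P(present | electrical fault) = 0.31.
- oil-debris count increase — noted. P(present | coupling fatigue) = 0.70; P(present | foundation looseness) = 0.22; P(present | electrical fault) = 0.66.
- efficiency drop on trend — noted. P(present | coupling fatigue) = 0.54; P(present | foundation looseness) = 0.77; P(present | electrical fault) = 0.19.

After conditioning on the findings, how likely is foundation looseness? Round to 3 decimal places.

By Bayes' rule with conditional independence, the unnormalized weight for each hypothesis is prior × ∏ likelihoods (using 1 − P(present | H) for each absent finding):
  coupling fatigue: 0.09 × 0.15 × (1 − 0.27) × 0.70 × 0.54 = 0.0037252
  foundation looseness: 0.41 × 0.74 × (1 − 0.69) × 0.22 × 0.77 = 0.015933
  electrical fault: 0.50 × 0.40 × (1 − 0.31) × 0.66 × 0.19 = 0.017305
Normalizing constant Z = 0.0037252 + 0.015933 + 0.017305 = 0.036963.
P(foundation looseness | evidence) = 0.015933 / 0.036963 ≈ 0.431.

0.431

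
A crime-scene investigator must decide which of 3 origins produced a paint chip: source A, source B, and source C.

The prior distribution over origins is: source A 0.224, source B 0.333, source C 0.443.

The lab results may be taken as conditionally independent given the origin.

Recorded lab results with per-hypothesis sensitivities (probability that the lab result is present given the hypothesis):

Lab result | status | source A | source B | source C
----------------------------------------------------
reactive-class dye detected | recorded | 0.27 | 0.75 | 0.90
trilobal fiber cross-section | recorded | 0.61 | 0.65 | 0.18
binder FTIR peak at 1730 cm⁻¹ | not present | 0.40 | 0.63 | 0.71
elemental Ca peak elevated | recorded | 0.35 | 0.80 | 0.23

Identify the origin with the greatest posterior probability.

source B

For each hypothesis, the unnormalized posterior weight is prior × product of the lab result likelihoods (using 1 − P(present | H) for each absent lab result):
  source A: 0.224 × 0.27 × 0.61 × (1 − 0.40) × 0.35 = 0.0077475
  source B: 0.333 × 0.75 × 0.65 × (1 − 0.63) × 0.80 = 0.048052
  source C: 0.443 × 0.90 × 0.18 × (1 − 0.71) × 0.23 = 0.0047868
Marginal likelihood of the evidence = 0.060586.
P(source A | evidence) ≈ 0.0077475 / 0.060586 ≈ 0.128
P(source B | evidence) ≈ 0.048052 / 0.060586 ≈ 0.793
P(source C | evidence) ≈ 0.0047868 / 0.060586 ≈ 0.079
The largest is 0.793, so source B is most probable.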